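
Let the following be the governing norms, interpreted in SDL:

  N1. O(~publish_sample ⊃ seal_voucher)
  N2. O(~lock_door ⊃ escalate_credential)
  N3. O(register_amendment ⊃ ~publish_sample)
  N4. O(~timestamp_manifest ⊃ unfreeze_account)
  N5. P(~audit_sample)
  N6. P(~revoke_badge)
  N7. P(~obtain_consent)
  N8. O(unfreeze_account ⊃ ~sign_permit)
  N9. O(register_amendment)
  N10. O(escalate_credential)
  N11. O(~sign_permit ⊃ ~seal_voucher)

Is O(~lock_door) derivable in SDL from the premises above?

Premise 2 is O(~lock_door ⊃ escalate_credential); even if O(escalate_credential) held, inferring O(~lock_door) would be affirming the consequent — invalid.
No other premise forces O(~lock_door). An ideal world satisfying every premise can still have ~lock_door false, so O(~lock_door) is not derivable.

No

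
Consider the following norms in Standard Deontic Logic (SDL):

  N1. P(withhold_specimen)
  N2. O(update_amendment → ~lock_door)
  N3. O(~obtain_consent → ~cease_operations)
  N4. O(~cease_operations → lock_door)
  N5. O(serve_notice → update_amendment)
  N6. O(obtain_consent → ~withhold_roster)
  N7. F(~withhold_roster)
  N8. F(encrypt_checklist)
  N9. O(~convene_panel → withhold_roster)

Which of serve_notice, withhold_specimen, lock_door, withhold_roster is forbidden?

serve_notice

Premise 7 is F(~withhold_roster), i.e. O(withhold_roster).
Premise 6 is O(obtain_consent → ~withhold_roster); contrapositively O(withhold_roster → ~obtain_consent). Since O(withhold_roster) holds, K gives O(~obtain_consent).
Applying K to premise 3 (O(~obtain_consent → ~cease_operations)) and O(~obtain_consent) yields O(~cease_operations).
Applying K to premise 4 (O(~cease_operations → lock_door)) and O(~cease_operations) yields O(lock_door).
Premise 2, O(update_amendment → ~lock_door), contraposes to O(lock_door → ~update_amendment); with O(lock_door) we get O(~update_amendment).
The contrapositive of premise 5 (O(serve_notice → update_amendment)) is O(~update_amendment → ~serve_notice), and O(~update_amendment) is already established, so O(~serve_notice).
So O(~serve_notice) holds, i.e. serve_notice is forbidden. None of the other listed options is forbidden under the premises.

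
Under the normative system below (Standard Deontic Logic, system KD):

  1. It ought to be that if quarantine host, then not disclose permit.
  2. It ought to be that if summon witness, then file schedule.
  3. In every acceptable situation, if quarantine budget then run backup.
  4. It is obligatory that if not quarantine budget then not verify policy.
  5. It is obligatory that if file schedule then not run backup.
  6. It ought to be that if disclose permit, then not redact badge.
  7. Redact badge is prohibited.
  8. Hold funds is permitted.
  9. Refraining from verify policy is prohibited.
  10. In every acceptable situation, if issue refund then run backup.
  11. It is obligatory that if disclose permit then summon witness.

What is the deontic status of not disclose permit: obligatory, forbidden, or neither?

Obligatory

Premise 9 is F(¬verify_policy), i.e. O(verify_policy).
The contrapositive of premise 4 (O(¬quarantine_budget → ¬verify_policy)) is O(verify_policy → quarantine_budget), and O(verify_policy) is already established, so O(quarantine_budget).
From O(quarantine_budget) and premise 3, O(quarantine_budget → run_backup), we obtain O(run_backup).
Premise 5 is O(file_schedule → ¬run_backup); contrapositively O(run_backup → ¬file_schedule). Since O(run_backup) holds, K gives O(¬file_schedule).
Premise 2 is O(summon_witness → file_schedule); contrapositively O(¬file_schedule → ¬summon_witness). Since O(¬file_schedule) holds, K gives O(¬summon_witness).
Premise 11, O(disclose_permit → summon_witness), contraposes to O(¬summon_witness → ¬disclose_permit); with O(¬summon_witness) we get O(¬disclose_permit).
Premises 1, 6, 7, 8, 10 do not contribute to this derivation.
Hence ¬disclose_permit is obligatory.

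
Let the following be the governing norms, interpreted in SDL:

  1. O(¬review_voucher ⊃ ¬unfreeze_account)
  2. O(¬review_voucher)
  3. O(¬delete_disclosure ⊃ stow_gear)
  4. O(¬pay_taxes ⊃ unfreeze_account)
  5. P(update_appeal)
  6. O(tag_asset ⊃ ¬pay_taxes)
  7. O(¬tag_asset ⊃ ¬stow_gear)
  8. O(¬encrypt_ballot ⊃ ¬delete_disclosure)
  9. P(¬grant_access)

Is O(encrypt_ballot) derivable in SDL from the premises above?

From premise 2 we have O(¬review_voucher).
Premise 1 is O(¬review_voucher ⊃ ¬unfreeze_account); since O(¬review_voucher), deontic closure gives O(¬unfreeze_account).
Premise 4, O(¬pay_taxes ⊃ unfreeze_account), contraposes to O(¬unfreeze_account ⊃ pay_taxes); with O(¬unfreeze_account) we get O(pay_taxes).
The contrapositive of premise 6 (O(tag_asset ⊃ ¬pay_taxes)) is O(pay_taxes ⊃ ¬tag_asset), and O(pay_taxes) is already established, so O(¬tag_asset).
From O(¬tag_asset) and premise 7, O(¬tag_asset ⊃ ¬stow_gear), we obtain O(¬stow_gear).
Premise 3, O(¬delete_disclosure ⊃ stow_gear), contraposes to O(¬stow_gear ⊃ delete_disclosure); with O(¬stow_gear) we get O(delete_disclosure).
Premise 8 is O(¬encrypt_ballot ⊃ ¬delete_disclosure); contrapositively O(delete_disclosure ⊃ encrypt_ballot). Since O(delete_disclosure) holds, K gives O(encrypt_ballot).
Premises 5, 9 do not contribute to this derivation.
So O(encrypt_ballot) follows.

Yes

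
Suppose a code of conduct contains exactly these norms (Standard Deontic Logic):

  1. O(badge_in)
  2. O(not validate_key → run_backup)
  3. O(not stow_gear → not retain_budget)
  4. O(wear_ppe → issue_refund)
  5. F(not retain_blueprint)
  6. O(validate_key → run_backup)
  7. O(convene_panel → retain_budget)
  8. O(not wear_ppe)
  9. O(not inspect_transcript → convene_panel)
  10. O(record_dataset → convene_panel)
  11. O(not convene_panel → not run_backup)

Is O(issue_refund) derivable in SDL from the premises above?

No

Premise 4 is O(wear_ppe → issue_refund), but O(wear_ppe) is not derivable from the premises, so it does not yield O(issue_refund).
No other premise forces O(issue_refund). An ideal world satisfying every premise can still have issue_refund false, so O(issue_refund) is not derivable.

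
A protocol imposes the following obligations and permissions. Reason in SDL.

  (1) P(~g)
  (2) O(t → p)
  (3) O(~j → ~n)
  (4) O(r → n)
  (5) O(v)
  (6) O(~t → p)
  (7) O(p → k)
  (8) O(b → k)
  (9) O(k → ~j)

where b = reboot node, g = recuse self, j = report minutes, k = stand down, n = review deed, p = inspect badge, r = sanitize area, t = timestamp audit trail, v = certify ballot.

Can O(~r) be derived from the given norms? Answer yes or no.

Yes

Premises 2 and 6 are O(t → p) and O(~t → p); every ideal world satisfies t or ~t, so in either case p holds — hence O(p).
From O(p) and premise 7, O(p → k), we obtain O(k).
Applying K to premise 9 (O(k → ~j)) and O(k) yields O(~j).
With premise 3, O(~j → ~n), the K-axiom yields O(~n).
The contrapositive of premise 4 (O(r → n)) is O(~n → ~r), and O(~n) is already established, so O(~r).
Premises 1, 5, 8 do not contribute to this derivation.
So O(~r) follows.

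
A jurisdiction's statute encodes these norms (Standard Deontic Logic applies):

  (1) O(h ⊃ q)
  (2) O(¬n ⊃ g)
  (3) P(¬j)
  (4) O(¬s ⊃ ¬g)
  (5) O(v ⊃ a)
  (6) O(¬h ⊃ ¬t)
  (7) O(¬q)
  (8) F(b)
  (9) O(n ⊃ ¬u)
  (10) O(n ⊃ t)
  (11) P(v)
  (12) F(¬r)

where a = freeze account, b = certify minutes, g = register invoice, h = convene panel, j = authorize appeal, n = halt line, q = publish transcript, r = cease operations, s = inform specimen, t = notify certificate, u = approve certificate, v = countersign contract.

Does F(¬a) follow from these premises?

No

Premise 5 is O(v ⊃ a), but O(v) is not derivable from the premises (the permission P(v) asserts only ¬O(¬v), not O(v)), so it does not yield O(a).
No other premise forces O(a). An ideal world satisfying every premise can still have ¬a true, so F(¬a) is not derivable.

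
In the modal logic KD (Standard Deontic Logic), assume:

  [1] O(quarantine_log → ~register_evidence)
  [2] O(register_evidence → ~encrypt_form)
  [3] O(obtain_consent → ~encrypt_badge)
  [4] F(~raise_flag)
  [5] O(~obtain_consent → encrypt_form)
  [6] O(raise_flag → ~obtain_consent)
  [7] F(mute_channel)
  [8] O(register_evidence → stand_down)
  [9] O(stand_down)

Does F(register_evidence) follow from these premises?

Premise 4, F(~raise_flag), is equivalent to O(raise_flag).
Premise 6 is O(raise_flag → ~obtain_consent); since O(raise_flag), deontic closure gives O(~obtain_consent).
With premise 5, O(~obtain_consent → encrypt_form), the K-axiom yields O(encrypt_form).
Premise 2 is O(register_evidence → ~encrypt_form); contrapositively O(encrypt_form → ~register_evidence). Since O(encrypt_form) holds, K gives O(~register_evidence).
Premises 1, 3, 7, 8, 9 do not contribute to this derivation.
So O(~register_evidence) holds, i.e. F(register_evidence). The claim follows.

Yes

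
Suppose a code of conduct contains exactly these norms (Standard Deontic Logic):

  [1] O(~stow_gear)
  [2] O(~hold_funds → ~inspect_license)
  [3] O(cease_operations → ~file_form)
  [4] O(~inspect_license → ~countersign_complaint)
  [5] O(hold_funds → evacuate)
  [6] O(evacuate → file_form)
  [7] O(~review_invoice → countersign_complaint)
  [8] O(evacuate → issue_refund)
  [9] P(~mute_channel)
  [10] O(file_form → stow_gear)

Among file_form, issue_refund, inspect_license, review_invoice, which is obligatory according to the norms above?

review_invoice

From premise 1 we have O(~stow_gear).
Premise 10, O(file_form → stow_gear), contraposes to O(~stow_gear → ~file_form); with O(~stow_gear) we get O(~file_form).
Premise 6, O(evacuate → file_form), contraposes to O(~file_form → ~evacuate); with O(~file_form) we get O(~evacuate).
The contrapositive of premise 5 (O(hold_funds → evacuate)) is O(~evacuate → ~hold_funds), and O(~evacuate) is already established, so O(~hold_funds).
Applying K to premise 2 (O(~hold_funds → ~inspect_license)) and O(~hold_funds) yields O(~inspect_license).
Premise 4 is O(~inspect_license → ~countersign_complaint); since O(~inspect_license), deontic closure gives O(~countersign_complaint).
The contrapositive of premise 7 (O(~review_invoice → countersign_complaint)) is O(~countersign_complaint → review_invoice), and O(~countersign_complaint) is already established, so O(review_invoice).
So O(review_invoice) holds — review_invoice is obligatory. None of the other listed options is made obligatory by any chain of premises.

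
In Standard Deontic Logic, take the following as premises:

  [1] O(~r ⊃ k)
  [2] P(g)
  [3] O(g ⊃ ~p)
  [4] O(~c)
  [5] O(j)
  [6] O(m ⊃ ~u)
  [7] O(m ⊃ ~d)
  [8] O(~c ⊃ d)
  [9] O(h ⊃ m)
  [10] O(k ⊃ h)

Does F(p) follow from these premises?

Premise 3 is O(g ⊃ ~p), but O(g) is not derivable from the premises (the permission P(g) asserts only ~O(~g), not O(g)), so it does not yield O(~p).
No other premise forces O(~p). An ideal world satisfying every premise can still have p true, so F(p) is not derivable.

No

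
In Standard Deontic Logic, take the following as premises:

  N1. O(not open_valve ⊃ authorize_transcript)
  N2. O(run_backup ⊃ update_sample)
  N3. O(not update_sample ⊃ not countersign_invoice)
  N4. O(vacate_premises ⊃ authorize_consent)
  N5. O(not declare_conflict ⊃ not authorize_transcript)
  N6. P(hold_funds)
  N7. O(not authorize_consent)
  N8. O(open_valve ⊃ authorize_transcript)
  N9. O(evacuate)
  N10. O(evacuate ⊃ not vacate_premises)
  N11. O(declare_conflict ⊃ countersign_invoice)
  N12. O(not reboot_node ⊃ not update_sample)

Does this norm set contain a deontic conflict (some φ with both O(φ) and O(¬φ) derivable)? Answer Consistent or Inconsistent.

Consistent

Premise 4 is O(vacate_premises ⊃ authorize_consent), but O(vacate_premises) is not derivable from the premises, so it does not yield O(authorize_consent).
So O(authorize_consent) is not derivable, and the apparent clash with O(not authorize_consent) does not arise.
A world satisfying every obligation exists (e.g. authorize_consent=false, authorize_transcript=true, countersign_invoice=true, declare_conflict=true, evacuate=true, hold_funds=false, open_valve=false, reboot_node=true, run_backup=false, update_sample=true, vacate_premises=false); no atom is both obligatory and forbidden, so the set is consistent.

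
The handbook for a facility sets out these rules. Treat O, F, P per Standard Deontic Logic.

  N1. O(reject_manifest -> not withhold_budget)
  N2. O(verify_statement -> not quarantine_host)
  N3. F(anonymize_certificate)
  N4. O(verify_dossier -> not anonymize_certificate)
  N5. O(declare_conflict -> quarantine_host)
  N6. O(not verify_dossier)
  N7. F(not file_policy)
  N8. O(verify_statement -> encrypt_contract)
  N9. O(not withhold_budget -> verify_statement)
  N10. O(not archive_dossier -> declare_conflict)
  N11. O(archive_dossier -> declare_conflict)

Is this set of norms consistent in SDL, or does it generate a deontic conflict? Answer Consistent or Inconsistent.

Premise 4 is O(verify_dossier -> not anonymize_certificate); even if O(not anonymize_certificate) held, inferring O(verify_dossier) would be affirming the consequent — invalid.
So O(verify_dossier) is not derivable, and the apparent clash with O(not verify_dossier) does not arise.
A world satisfying every obligation exists (e.g. anonymize_certificate=false, archive_dossier=false, declare_conflict=true, encrypt_contract=false, file_policy=true, quarantine_host=true, reject_manifest=false, verify_dossier=false, verify_statement=false, withhold_budget=true); no atom is both obligatory and forbidden, so the set is consistent.

Consistent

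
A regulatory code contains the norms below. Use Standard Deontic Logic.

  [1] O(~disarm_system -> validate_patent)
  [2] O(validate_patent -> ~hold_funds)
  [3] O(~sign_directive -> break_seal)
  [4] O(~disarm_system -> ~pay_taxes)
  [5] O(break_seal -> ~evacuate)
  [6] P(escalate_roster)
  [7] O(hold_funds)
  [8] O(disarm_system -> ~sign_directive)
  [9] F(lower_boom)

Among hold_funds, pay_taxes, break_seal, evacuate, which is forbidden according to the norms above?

evacuate

From premise 7 we have O(hold_funds).
The contrapositive of premise 2 (O(validate_patent -> ~hold_funds)) is O(hold_funds -> ~validate_patent), and O(hold_funds) is already established, so O(~validate_patent).
Premise 1 is O(~disarm_system -> validate_patent); contrapositively O(~validate_patent -> disarm_system). Since O(~validate_patent) holds, K gives O(disarm_system).
Applying K to premise 8 (O(disarm_system -> ~sign_directive)) and O(disarm_system) yields O(~sign_directive).
With premise 3, O(~sign_directive -> break_seal), the K-axiom yields O(break_seal).
Premise 5 is O(break_seal -> ~evacuate); since O(break_seal), deontic closure gives O(~evacuate).
So O(~evacuate) holds, i.e. evacuate is forbidden. None of the other listed options is forbidden under the premises.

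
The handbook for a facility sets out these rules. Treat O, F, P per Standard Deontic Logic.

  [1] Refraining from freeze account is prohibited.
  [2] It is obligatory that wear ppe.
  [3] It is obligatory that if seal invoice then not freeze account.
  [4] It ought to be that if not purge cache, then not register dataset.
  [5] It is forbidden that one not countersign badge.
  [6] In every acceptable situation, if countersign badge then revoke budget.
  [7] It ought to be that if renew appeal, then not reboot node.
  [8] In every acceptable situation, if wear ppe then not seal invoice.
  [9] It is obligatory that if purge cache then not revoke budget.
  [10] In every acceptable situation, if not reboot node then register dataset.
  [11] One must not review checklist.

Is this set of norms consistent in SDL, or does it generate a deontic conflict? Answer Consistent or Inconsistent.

Consistent

Premise 3 is O(seal_invoice → ¬freeze_account), but O(seal_invoice) is not derivable from the premises, so it does not yield O(¬freeze_account).
So O(¬freeze_account) is not derivable, and the apparent clash with O(freeze_account) does not arise.
A world satisfying every obligation exists (e.g. countersign_badge=true, freeze_account=true, purge_cache=false, reboot_node=true, register_dataset=false, renew_appeal=false, review_checklist=false, revoke_budget=true, seal_invoice=false, wear_ppe=true); no atom is both obligatory and forbidden, so the set is consistent.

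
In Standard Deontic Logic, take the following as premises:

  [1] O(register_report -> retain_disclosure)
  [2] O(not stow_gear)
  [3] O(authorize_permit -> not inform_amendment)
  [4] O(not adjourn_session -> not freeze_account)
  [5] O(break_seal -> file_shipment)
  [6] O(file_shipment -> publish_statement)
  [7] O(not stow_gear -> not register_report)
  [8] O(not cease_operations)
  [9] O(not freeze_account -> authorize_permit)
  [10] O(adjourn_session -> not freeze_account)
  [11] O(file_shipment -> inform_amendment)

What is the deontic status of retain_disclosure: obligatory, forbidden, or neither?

Premise 1 is O(register_report -> retain_disclosure), but O(register_report) is not derivable from the premises, so it does not yield O(retain_disclosure).
No premise or chain of K-axiom applications forces O(retain_disclosure), and none forces O(not retain_disclosure). So retain_disclosure is neither obligatory nor forbidden under these norms.

Neither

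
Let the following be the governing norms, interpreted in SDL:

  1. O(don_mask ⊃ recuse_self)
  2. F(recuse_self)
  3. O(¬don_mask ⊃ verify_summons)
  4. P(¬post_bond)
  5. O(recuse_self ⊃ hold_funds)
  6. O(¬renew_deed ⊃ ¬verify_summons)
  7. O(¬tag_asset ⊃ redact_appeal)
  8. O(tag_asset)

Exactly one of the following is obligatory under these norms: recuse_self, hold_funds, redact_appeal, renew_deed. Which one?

renew_deed

F(recuse_self) at premise 2 means O(¬recuse_self).
The contrapositive of premise 1 (O(don_mask ⊃ recuse_self)) is O(¬recuse_self ⊃ ¬don_mask), and O(¬recuse_self) is already established, so O(¬don_mask).
With premise 3, O(¬don_mask ⊃ verify_summons), the K-axiom yields O(verify_summons).
Premise 6 is O(¬renew_deed ⊃ ¬verify_summons); contrapositively O(verify_summons ⊃ renew_deed). Since O(verify_summons) holds, K gives O(renew_deed).
So O(renew_deed) holds — renew_deed is obligatory. None of the other listed options is made obligatory by any chain of premises.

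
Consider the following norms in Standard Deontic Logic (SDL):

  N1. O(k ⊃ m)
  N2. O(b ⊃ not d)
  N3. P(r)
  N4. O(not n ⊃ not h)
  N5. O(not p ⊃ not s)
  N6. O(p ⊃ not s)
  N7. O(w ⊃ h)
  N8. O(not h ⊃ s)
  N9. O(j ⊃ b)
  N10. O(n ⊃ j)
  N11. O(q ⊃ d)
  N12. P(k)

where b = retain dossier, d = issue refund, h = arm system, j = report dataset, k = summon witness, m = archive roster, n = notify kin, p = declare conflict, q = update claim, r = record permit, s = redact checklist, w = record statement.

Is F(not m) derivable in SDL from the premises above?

Premise 1 is O(k ⊃ m), but O(k) is not derivable from the premises (the permission P(k) asserts only not O(not k), not O(k)), so it does not yield O(m).
No other premise forces O(m). An ideal world satisfying every premise can still have not m true, so F(not m) is not derivable.

No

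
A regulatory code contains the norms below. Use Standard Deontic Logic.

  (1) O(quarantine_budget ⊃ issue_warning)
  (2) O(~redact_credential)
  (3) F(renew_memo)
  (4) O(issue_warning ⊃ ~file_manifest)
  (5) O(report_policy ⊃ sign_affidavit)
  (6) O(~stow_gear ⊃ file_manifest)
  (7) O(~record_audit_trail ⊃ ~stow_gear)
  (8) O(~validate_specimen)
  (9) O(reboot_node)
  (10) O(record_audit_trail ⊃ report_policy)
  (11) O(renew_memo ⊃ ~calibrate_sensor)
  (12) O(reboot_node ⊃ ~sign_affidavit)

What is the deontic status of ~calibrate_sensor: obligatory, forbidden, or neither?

Premise 11 is O(renew_memo ⊃ ~calibrate_sensor), but O(renew_memo) is not derivable from the premises, so it does not yield O(~calibrate_sensor).
No premise or chain of K-axiom applications forces O(~calibrate_sensor), and none forces O(calibrate_sensor). So ~calibrate_sensor is neither obligatory nor forbidden under these norms.

Neither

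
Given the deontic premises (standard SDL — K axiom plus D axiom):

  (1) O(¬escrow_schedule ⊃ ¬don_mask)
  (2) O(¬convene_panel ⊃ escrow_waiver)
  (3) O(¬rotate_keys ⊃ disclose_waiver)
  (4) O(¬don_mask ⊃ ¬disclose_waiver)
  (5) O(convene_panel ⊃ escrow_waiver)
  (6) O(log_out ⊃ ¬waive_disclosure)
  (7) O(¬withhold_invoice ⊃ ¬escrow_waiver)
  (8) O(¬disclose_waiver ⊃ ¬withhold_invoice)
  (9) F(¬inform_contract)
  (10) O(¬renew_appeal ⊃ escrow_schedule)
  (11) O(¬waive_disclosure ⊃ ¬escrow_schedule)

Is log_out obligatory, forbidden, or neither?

Premises 5 and 2 cover both cases: O(convene_panel ⊃ escrow_waiver) and O(¬convene_panel ⊃ escrow_waiver). Since convene_panel ∨ ¬convene_panel is a tautology, O(escrow_waiver) follows.
Premise 7 is O(¬withhold_invoice ⊃ ¬escrow_waiver); contrapositively O(escrow_waiver ⊃ withhold_invoice). Since O(escrow_waiver) holds, K gives O(withhold_invoice).
Premise 8 is O(¬disclose_waiver ⊃ ¬withhold_invoice); contrapositively O(withhold_invoice ⊃ disclose_waiver). Since O(withhold_invoice) holds, K gives O(disclose_waiver).
Premise 4 is O(¬don_mask ⊃ ¬disclose_waiver); contrapositively O(disclose_waiver ⊃ don_mask). Since O(disclose_waiver) holds, K gives O(don_mask).
The contrapositive of premise 1 (O(¬escrow_schedule ⊃ ¬don_mask)) is O(don_mask ⊃ escrow_schedule), and O(don_mask) is already established, so O(escrow_schedule).
Premise 11 is O(¬waive_disclosure ⊃ ¬escrow_schedule); contrapositively O(escrow_schedule ⊃ waive_disclosure). Since O(escrow_schedule) holds, K gives O(waive_disclosure).
Premise 6, O(log_out ⊃ ¬waive_disclosure), contraposes to O(waive_disclosure ⊃ ¬log_out); with O(waive_disclosure) we get O(¬log_out).
Premises 3, 9, 10 do not contribute to this derivation.
Thus O(¬log_out), which is F(log_out): log_out is forbidden.

Forbidden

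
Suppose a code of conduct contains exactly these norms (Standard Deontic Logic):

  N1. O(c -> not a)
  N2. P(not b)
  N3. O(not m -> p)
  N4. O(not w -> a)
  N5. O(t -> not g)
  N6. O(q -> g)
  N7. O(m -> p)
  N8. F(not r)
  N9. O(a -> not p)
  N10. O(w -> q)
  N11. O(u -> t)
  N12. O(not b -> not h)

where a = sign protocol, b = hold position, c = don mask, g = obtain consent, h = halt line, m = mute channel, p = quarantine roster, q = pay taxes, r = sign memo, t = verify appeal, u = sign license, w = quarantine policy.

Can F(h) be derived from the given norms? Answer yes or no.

Premise 12 is O(not b -> not h), but O(not b) is not derivable from the premises (the permission P(not b) asserts only not O(b), not O(not b)), so it does not yield O(not h).
No other premise forces O(not h). An ideal world satisfying every premise can still have h true, so F(h) is not derivable.

No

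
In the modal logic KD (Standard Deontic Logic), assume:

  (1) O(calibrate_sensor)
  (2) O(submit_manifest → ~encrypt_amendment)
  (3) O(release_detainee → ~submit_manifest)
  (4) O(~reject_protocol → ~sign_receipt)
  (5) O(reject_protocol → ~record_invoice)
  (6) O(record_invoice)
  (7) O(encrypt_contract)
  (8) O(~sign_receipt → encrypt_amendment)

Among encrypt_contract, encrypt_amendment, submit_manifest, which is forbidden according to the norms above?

Premise 6 gives O(record_invoice).
Premise 5, O(reject_protocol → ~record_invoice), contraposes to O(record_invoice → ~reject_protocol); with O(record_invoice) we get O(~reject_protocol).
Applying K to premise 4 (O(~reject_protocol → ~sign_receipt)) and O(~reject_protocol) yields O(~sign_receipt).
From O(~sign_receipt) and premise 8, O(~sign_receipt → encrypt_amendment), we obtain O(encrypt_amendment).
The contrapositive of premise 2 (O(submit_manifest → ~encrypt_amendment)) is O(encrypt_amendment → ~submit_manifest), and O(encrypt_amendment) is already established, so O(~submit_manifest).
So O(~submit_manifest) holds, i.e. submit_manifest is forbidden. None of the other listed options is forbidden under the premises.

submit_manifest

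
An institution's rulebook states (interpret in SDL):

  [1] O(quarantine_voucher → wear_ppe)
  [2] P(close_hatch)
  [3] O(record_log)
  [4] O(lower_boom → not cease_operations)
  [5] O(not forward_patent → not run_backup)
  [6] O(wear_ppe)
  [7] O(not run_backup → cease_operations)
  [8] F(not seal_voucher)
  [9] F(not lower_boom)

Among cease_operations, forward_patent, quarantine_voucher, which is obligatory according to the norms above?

forward_patent

Premise 9 is F(not lower_boom), i.e. O(lower_boom).
Applying K to premise 4 (O(lower_boom → not cease_operations)) and O(lower_boom) yields O(not cease_operations).
The contrapositive of premise 7 (O(not run_backup → cease_operations)) is O(not cease_operations → run_backup), and O(not cease_operations) is already established, so O(run_backup).
The contrapositive of premise 5 (O(not forward_patent → not run_backup)) is O(run_backup → forward_patent), and O(run_backup) is already established, so O(forward_patent).
So O(forward_patent) holds — forward_patent is obligatory. None of the other listed options is made obligatory by any chain of premises.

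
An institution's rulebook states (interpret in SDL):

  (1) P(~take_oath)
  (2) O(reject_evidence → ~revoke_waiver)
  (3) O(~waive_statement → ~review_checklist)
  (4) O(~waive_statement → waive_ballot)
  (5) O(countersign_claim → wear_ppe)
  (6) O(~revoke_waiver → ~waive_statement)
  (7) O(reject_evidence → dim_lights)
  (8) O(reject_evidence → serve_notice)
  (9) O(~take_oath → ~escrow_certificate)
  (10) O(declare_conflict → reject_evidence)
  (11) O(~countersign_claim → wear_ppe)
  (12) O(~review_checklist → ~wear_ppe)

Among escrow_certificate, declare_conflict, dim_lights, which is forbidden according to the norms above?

declare_conflict

Premises 5 and 11 cover both cases: O(countersign_claim → wear_ppe) and O(~countersign_claim → wear_ppe). Since countersign_claim ∨ ~countersign_claim is a tautology, O(wear_ppe) follows.
Premise 12, O(~review_checklist → ~wear_ppe), contraposes to O(wear_ppe → review_checklist); with O(wear_ppe) we get O(review_checklist).
Premise 3, O(~waive_statement → ~review_checklist), contraposes to O(review_checklist → waive_statement); with O(review_checklist) we get O(waive_statement).
The contrapositive of premise 6 (O(~revoke_waiver → ~waive_statement)) is O(waive_statement → revoke_waiver), and O(waive_statement) is already established, so O(revoke_waiver).
Premise 2 is O(reject_evidence → ~revoke_waiver); contrapositively O(revoke_waiver → ~reject_evidence). Since O(revoke_waiver) holds, K gives O(~reject_evidence).
Premise 10, O(declare_conflict → reject_evidence), contraposes to O(~reject_evidence → ~declare_conflict); with O(~reject_evidence) we get O(~declare_conflict).
So O(~declare_conflict) holds, i.e. declare_conflict is forbidden. None of the other listed options is forbidden under the premises.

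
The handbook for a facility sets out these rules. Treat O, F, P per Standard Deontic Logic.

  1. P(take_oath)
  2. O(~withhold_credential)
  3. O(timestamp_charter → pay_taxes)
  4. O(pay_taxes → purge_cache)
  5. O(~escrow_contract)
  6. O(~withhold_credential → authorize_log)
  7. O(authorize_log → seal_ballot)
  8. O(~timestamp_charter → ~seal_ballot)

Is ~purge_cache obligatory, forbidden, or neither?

Forbidden

Premise 2 states O(~withhold_credential) outright.
With premise 6, O(~withhold_credential → authorize_log), the K-axiom yields O(authorize_log).
From O(authorize_log) and premise 7, O(authorize_log → seal_ballot), we obtain O(seal_ballot).
The contrapositive of premise 8 (O(~timestamp_charter → ~seal_ballot)) is O(seal_ballot → timestamp_charter), and O(seal_ballot) is already established, so O(timestamp_charter).
With premise 3, O(timestamp_charter → pay_taxes), the K-axiom yields O(pay_taxes).
With premise 4, O(pay_taxes → purge_cache), the K-axiom yields O(purge_cache).
Premises 1, 5 do not contribute to this derivation.
Thus O(purge_cache), which is F(~purge_cache): ~purge_cache is forbidden.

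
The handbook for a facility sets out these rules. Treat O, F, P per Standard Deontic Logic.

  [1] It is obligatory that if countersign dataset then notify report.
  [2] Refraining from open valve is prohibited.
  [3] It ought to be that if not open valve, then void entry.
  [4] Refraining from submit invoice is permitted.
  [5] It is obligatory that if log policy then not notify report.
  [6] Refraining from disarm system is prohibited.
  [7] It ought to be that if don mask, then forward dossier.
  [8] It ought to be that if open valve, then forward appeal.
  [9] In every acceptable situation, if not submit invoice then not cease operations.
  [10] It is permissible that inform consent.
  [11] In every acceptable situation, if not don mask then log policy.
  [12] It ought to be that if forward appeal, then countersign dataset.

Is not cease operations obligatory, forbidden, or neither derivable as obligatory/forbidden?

Premise 9 is O(¬submit_invoice → ¬cease_operations), but O(¬submit_invoice) is not derivable from the premises (the permission P(¬submit_invoice) asserts only ¬O(submit_invoice), not O(¬submit_invoice)), so it does not yield O(¬cease_operations).
No premise or chain of K-axiom applications forces O(¬cease_operations), and none forces O(cease_operations). So ¬cease_operations is neither obligatory nor forbidden under these norms.

Neither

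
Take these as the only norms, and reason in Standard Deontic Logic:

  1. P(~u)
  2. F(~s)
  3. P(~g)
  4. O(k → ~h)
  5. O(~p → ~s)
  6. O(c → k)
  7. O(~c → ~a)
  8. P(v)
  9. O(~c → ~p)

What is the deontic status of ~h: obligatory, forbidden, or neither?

Obligatory

Premise 2 is F(~s), i.e. O(s).
Premise 5 is O(~p → ~s); contrapositively O(s → p). Since O(s) holds, K gives O(p).
The contrapositive of premise 9 (O(~c → ~p)) is O(p → c), and O(p) is already established, so O(c).
Applying K to premise 6 (O(c → k)) and O(c) yields O(k).
Premise 4 is O(k → ~h); since O(k), deontic closure gives O(~h).
Premises 1, 3, 7, 8 do not contribute to this derivation.
Hence ~h is obligatory.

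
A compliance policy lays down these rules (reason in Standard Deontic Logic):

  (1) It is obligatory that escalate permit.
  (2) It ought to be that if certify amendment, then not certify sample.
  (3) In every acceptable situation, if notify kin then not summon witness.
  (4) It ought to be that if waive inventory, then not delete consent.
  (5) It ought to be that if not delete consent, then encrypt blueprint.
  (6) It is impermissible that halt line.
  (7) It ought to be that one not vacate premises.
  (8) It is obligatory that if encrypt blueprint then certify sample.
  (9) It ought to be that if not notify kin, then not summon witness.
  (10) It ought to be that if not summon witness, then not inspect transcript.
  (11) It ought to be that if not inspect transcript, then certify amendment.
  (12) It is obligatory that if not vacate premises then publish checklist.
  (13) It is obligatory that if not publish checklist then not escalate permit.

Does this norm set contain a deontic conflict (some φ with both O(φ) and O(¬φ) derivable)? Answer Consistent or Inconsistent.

Premise 13 is O(¬publish_checklist → ¬escalate_permit), but O(¬publish_checklist) is not derivable from the premises, so it does not yield O(¬escalate_permit).
So O(¬escalate_permit) is not derivable, and the apparent clash with O(escalate_permit) does not arise.
A world satisfying every obligation exists (e.g. certify_amendment=true, certify_sample=false, delete_consent=true, encrypt_blueprint=false, escalate_permit=true, halt_line=false, inspect_transcript=false, notify_kin=false, publish_checklist=true, summon_witness=false, vacate_premises=false, waive_inventory=false); no atom is both obligatory and forbidden, so the set is consistent.

Consistent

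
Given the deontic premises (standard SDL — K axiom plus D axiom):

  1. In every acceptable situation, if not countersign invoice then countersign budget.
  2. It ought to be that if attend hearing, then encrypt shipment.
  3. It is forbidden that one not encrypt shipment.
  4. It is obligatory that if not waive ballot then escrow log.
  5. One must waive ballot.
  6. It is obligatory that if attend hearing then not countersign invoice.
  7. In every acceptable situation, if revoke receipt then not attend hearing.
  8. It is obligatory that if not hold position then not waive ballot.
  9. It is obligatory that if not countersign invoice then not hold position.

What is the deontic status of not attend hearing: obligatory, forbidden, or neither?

Obligatory

Premise 5 states O(waive_ballot) outright.
The contrapositive of premise 8 (O(¬hold_position → ¬waive_ballot)) is O(waive_ballot → hold_position), and O(waive_ballot) is already established, so O(hold_position).
Premise 9, O(¬countersign_invoice → ¬hold_position), contraposes to O(hold_position → countersign_invoice); with O(hold_position) we get O(countersign_invoice).
Premise 6 is O(attend_hearing → ¬countersign_invoice); contrapositively O(countersign_invoice → ¬attend_hearing). Since O(countersign_invoice) holds, K gives O(¬attend_hearing).
Premises 1, 2, 3, 4, 7 do not contribute to this derivation.
Hence ¬attend_hearing is obligatory.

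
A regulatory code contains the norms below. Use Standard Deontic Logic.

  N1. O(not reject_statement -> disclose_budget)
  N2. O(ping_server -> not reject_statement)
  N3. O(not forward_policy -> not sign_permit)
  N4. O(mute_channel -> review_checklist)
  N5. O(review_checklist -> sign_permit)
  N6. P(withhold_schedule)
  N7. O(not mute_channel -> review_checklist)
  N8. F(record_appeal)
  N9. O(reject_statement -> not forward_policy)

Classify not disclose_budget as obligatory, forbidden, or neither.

Premises 4 and 7 are O(mute_channel -> review_checklist) and O(not mute_channel -> review_checklist); every ideal world satisfies mute_channel or not mute_channel, so in either case review_checklist holds — hence O(review_checklist).
From O(review_checklist) and premise 5, O(review_checklist -> sign_permit), we obtain O(sign_permit).
Premise 3 is O(not forward_policy -> not sign_permit); contrapositively O(sign_permit -> forward_policy). Since O(sign_permit) holds, K gives O(forward_policy).
Premise 9, O(reject_statement -> not forward_policy), contraposes to O(forward_policy -> not reject_statement); with O(forward_policy) we get O(not reject_statement).
With premise 1, O(not reject_statement -> disclose_budget), the K-axiom yields O(disclose_budget).
Premises 2, 6, 8 do not contribute to this derivation.
Thus O(disclose_budget), which is F(not disclose_budget): not disclose_budget is forbidden.

Forbidden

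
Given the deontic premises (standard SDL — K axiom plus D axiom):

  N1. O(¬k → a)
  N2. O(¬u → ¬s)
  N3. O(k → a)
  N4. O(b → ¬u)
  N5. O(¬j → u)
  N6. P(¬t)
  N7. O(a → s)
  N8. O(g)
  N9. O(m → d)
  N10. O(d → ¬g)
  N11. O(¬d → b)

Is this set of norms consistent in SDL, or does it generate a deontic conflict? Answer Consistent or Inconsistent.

Inconsistent

Premises 3 and 1 are O(k → a) and O(¬k → a); every ideal world satisfies k or ¬k, so in either case a holds — hence O(a).
Premise 7 is O(a → s); since O(a), deontic closure gives O(s).
The contrapositive of premise 2 (O(¬u → ¬s)) is O(s → u), and O(s) is already established, so O(u).
Premise 4 is O(b → ¬u); contrapositively O(u → ¬b). Since O(u) holds, K gives O(¬b).
Premise 11 is O(¬d → b); contrapositively O(¬b → d). Since O(¬b) holds, K gives O(d).
Premise 10 is O(d → ¬g); since O(d), deontic closure gives O(¬g).
Yet premise 8 states O(g).
We now have both O(¬g) and O(g) — g is simultaneously obligatory and forbidden, violating the D-axiom.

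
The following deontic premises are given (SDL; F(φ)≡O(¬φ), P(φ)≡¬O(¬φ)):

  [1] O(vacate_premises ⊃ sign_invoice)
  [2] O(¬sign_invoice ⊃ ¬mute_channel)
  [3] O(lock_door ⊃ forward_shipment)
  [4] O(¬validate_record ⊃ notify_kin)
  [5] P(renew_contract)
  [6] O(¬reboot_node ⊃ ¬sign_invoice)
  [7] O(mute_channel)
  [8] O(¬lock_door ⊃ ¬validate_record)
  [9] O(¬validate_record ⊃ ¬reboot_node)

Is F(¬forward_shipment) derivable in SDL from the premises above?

Yes

From premise 7 we have O(mute_channel).
Premise 2, O(¬sign_invoice ⊃ ¬mute_channel), contraposes to O(mute_channel ⊃ sign_invoice); with O(mute_channel) we get O(sign_invoice).
The contrapositive of premise 6 (O(¬reboot_node ⊃ ¬sign_invoice)) is O(sign_invoice ⊃ reboot_node), and O(sign_invoice) is already established, so O(reboot_node).
The contrapositive of premise 9 (O(¬validate_record ⊃ ¬reboot_node)) is O(reboot_node ⊃ validate_record), and O(reboot_node) is already established, so O(validate_record).
Premise 8, O(¬lock_door ⊃ ¬validate_record), contraposes to O(validate_record ⊃ lock_door); with O(validate_record) we get O(lock_door).
Applying K to premise 3 (O(lock_door ⊃ forward_shipment)) and O(lock_door) yields O(forward_shipment).
Premises 1, 4, 5 do not contribute to this derivation.
So O(forward_shipment) holds, i.e. F(¬forward_shipment). The claim follows.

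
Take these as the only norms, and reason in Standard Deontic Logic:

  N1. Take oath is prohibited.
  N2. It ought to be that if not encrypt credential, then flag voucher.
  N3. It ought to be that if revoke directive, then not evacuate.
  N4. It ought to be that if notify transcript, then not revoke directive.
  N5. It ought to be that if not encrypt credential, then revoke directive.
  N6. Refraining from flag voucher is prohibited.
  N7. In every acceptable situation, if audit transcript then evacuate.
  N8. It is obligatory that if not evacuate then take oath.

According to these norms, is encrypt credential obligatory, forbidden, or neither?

Premise 1, F(take_oath), is equivalent to O(¬take_oath).
Premise 8 is O(¬evacuate → take_oath); contrapositively O(¬take_oath → evacuate). Since O(¬take_oath) holds, K gives O(evacuate).
Premise 3, O(revoke_directive → ¬evacuate), contraposes to O(evacuate → ¬revoke_directive); with O(evacuate) we get O(¬revoke_directive).
Premise 5 is O(¬encrypt_credential → revoke_directive); contrapositively O(¬revoke_directive → encrypt_credential). Since O(¬revoke_directive) holds, K gives O(encrypt_credential).
Premises 2, 4, 6, 7 do not contribute to this derivation.
Hence encrypt_credential is obligatory.

Obligatory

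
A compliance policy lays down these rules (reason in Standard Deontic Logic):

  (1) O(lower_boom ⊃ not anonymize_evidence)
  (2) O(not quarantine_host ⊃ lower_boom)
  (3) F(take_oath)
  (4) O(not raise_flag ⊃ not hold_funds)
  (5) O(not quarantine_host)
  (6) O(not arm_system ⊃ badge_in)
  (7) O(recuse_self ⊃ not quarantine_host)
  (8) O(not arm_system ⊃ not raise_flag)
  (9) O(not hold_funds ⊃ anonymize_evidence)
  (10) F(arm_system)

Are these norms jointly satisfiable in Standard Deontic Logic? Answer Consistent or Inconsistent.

Inconsistent

From premise 5 we have O(not quarantine_host).
Applying K to premise 2 (O(not quarantine_host ⊃ lower_boom)) and O(not quarantine_host) yields O(lower_boom).
Premise 1 is O(lower_boom ⊃ not anonymize_evidence); since O(lower_boom), deontic closure gives O(not anonymize_evidence).
The contrapositive of premise 9 (O(not hold_funds ⊃ anonymize_evidence)) is O(not anonymize_evidence ⊃ hold_funds), and O(not anonymize_evidence) is already established, so O(hold_funds).
Premise 4, O(not raise_flag ⊃ not hold_funds), contraposes to O(hold_funds ⊃ raise_flag); with O(hold_funds) we get O(raise_flag).
Premise 8, O(not arm_system ⊃ not raise_flag), contraposes to O(raise_flag ⊃ arm_system); with O(raise_flag) we get O(arm_system).
However, F(arm_system) at premise 10 amounts to O(not arm_system).
We now have both O(arm_system) and O(not arm_system) — arm_system is simultaneously obligatory and forbidden, violating the D-axiom.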